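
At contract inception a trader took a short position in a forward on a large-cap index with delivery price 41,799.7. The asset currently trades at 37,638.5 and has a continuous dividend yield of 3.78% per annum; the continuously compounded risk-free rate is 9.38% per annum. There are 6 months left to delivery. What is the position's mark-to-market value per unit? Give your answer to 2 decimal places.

Current fair forward for the remaining 6 months: F = S·e^((r − q)·T), (r − q) = 0.0938 − 0.0378 = 0.0560
F = 37638.5 · e^(0.0560 × 6/12) = 37638.5 × 1.02839568 = 38707.2708
Value of long forward = (F − K)·e^(−rT) = (38707.2708 − 41799.7) · e^(−0.0938·6/12)
= -3092.4292 × 0.95418281 = -2950.74
Short position value = −(long value) = 2950.74

2950.74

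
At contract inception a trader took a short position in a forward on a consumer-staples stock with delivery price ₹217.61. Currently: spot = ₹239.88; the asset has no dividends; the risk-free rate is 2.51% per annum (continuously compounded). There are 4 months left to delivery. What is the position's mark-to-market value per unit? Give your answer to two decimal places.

Current fair forward for the remaining 4 months: F = S·e^(r·T), r = 0.0251
F = 239.88 · e^(0.0251 × 4/12) = 239.88 × 1.008402 = 241.8955
Value of long forward = (F − K)·e^(−rT) = (241.8955 − 217.61) · e^(−0.0251·4/12)
= 24.2855 × 0.991668 = 24.08
Short position value = −(long value) = -₹24.08

-₹24.08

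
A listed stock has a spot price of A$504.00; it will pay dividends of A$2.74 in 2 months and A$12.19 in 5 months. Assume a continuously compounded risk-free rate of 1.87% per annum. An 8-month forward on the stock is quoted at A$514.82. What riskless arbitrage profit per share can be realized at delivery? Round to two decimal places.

A$19.51 per share

PV(dividends) I = 2.74·e^(−0.0187·2/12) + 12.19·e^(−0.0187·5/12) = 14.8269
Fair forward F* = (S − I)·e^(rT) = (504.00 − 14.8269)·e^0.012467 = 489.1731 × 1.012545 = 495.3098
Market A$514.82 > fair 495.3098: forward overpriced → cash-and-carry (borrow at r, buy the stock and collect the dividends, short the forward).
Profit at T = |F_mkt − F*| = |514.82 − 495.3098| = A$19.51 per share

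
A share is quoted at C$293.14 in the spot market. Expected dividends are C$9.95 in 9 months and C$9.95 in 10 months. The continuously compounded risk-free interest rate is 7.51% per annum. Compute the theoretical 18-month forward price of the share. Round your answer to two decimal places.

PV(dividends) I = 9.95·e^(−0.0751·9/12) + 9.95·e^(−0.0751·10/12)
I = 9.4051 + 9.3464 = 18.7515
F = (S − I)·e^(rT) = (293.14 − 18.7515) · e^(0.0751·18/12)
= 274.3885 · e^0.112650 = 274.3885 × 1.119240 = C$307.11

C$307.11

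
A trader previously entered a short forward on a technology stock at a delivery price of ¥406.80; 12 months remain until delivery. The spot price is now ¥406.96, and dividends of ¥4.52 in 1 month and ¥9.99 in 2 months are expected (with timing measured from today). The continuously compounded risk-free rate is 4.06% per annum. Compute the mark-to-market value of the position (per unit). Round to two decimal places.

PV(remaining dividends) I = 4.52·e^(−0.0406·1/12) + 9.99·e^(−0.0406·2/12) = 14.4274
Current forward F = (S − I)·e^(rT) = (406.96 − 14.4274)·e^(0.0406·12/12) = 392.5326 × 1.041435 = 408.7972
Value (long) = (F − K)·e^(−rT) = (408.7972 − 406.80) × 0.960213 = 1.9177
Short position value = −(long value) = -¥1.92

-¥1.92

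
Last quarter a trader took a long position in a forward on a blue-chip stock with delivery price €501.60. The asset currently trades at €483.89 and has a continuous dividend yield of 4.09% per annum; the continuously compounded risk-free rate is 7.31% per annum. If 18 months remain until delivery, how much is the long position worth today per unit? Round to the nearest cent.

Current fair forward for the remaining 18 months: F = S·e^((r − q)·T), (r − q) = 0.0731 − 0.0409 = 0.0322
F = 483.89 · e^(0.0322 × 18/12) = 483.89 × 1.049485 = 507.8353
Value of long forward = (F − K)·e^(−rT) = (507.8353 − 501.60) · e^(−0.0731·18/12)
= 6.2353 × 0.896148 = 5.59

€5.59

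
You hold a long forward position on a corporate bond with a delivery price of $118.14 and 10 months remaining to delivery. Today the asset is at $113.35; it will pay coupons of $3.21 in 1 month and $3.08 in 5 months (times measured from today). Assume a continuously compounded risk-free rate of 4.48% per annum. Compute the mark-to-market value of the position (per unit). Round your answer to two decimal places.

PV(remaining coupons) I = 3.21·e^(−0.0448·1/12) + 3.08·e^(−0.0448·5/12) = 6.2211
Current forward F = (S − I)·e^(rT) = (113.35 − 6.2211)·e^(0.0448·10/12) = 107.1289 × 1.038039 = 111.2040
Value (long) = (F − K)·e^(−rT) = (111.2040 − 118.14) × 0.963355 = -6.6818
Value = -$6.68

-$6.68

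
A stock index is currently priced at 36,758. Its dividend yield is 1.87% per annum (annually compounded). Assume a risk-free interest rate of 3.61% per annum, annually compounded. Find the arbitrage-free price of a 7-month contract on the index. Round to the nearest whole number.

37,123

F = S · (1+r)^T / (1+q)^T
= 36758 × 1.020903 / 1.010866 = 36758 × 1.009929
F = 37,123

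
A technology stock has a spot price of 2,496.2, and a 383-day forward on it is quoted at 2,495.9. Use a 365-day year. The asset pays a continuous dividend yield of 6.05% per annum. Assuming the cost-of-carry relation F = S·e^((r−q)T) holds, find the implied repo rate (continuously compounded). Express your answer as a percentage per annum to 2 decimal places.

From F = S·e^((r−q)T): (r − q) = ln(F/S)/T
ln(2495.9/2496.2) = ln(0.999880) = -0.000120
(r − q) = -0.000120 / (383/365) = -0.000114
r = ln(F/S)/T + q = -0.000114 + 0.0605 = 0.060386
r = 6.04%

6.04%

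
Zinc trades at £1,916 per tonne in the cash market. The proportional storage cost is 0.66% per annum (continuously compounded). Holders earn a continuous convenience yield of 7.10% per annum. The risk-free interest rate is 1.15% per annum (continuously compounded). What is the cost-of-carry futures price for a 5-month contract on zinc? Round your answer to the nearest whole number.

£1,874 per tonne

Net carry = r + u − y = 0.0115 + 0.0066 − 0.0710 = -0.0529
F = S·e^((r+u−y)T) = 1916 · e^(-0.0529 × 5/12) = 1916 · e^-0.022042
= 1916 × 0.978199 = £1,874 per tonne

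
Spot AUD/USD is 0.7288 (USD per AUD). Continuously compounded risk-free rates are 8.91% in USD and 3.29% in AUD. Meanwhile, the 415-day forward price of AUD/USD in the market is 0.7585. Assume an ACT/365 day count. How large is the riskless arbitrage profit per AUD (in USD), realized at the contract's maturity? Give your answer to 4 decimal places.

Fair forward: F* = S·e^(carry·T), with carry = (r_USD − r_AUD) = 0.0891 − 0.0329 = 0.0562
F* = 0.7288 · e^(0.0562 × 415/365) = 0.7288 · e^0.063899 = 0.7288 × 1.065985 = 0.7769
Market 0.7585 < fair 0.7769: forward underpriced → reverse cash-and-carry (short spot, go long the forward).
At maturity, profit = |F_mkt − F*| = |0.7585 − 0.7769| = 0.0184 per AUD (in USD)

0.0184 per AUD (in USD)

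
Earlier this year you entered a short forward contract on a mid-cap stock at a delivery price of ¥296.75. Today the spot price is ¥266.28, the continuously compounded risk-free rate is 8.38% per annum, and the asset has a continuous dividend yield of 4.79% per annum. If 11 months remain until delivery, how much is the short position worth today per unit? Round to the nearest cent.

Current fair forward for the remaining 11 months: F = S·e^((r − q)·T), (r − q) = 0.0838 − 0.0479 = 0.0359
F = 266.28 · e^(0.0359 × 11/12) = 266.28 × 1.033456 = 275.1887
Value of long forward = (F − K)·e^(−rT) = (275.1887 − 296.75) · e^(−0.0838·11/12)
= -21.5613 × 0.926060 = -19.97
Short position value = −(long value) = ¥19.97

¥19.97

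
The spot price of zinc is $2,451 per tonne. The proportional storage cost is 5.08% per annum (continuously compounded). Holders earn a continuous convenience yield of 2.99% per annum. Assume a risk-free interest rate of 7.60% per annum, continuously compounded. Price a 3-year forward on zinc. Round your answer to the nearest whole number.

$3,278 per tonne

Net carry = r + u − y = 0.0760 + 0.0508 − 0.0299 = 0.0969
F = S·e^((r+u−y)T) = 2451 · e^(0.0969 × 3) = 2451 · e^0.290700
= 2451 × 1.337363 = $3,278 per tonne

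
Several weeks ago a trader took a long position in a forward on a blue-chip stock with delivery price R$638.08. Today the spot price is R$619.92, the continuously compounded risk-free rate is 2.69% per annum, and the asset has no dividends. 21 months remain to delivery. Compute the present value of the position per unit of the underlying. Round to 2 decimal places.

Current fair forward for the remaining 21 months: F = S·e^(r·T), r = 0.0269
F = 619.92 · e^(0.0269 × 21/12) = 619.92 × 1.048201 = 649.8008
Value of long forward = (F − K)·e^(−rT) = (649.8008 − 638.08) · e^(−0.0269·21/12)
= 11.7208 × 0.954016 = 11.18

R$11.18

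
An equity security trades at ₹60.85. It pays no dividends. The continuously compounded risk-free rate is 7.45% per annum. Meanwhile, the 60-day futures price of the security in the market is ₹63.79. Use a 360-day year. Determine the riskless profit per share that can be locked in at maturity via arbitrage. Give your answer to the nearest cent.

₹2.18 per share

Fair futures: F* = S·e^(carry·T), with carry = r = 0.0745
F* = 60.85 · e^(0.0745 × 60/360) = 60.85 · e^0.012417 = 60.85 × 1.012494 = ₹61.6103
Market ₹63.79 > fair ₹61.6103: forward overpriced → cash-and-carry (buy spot, short the forward).
At maturity, profit = |F_mkt − F*| = |63.79 − 61.6103| = ₹2.18 per share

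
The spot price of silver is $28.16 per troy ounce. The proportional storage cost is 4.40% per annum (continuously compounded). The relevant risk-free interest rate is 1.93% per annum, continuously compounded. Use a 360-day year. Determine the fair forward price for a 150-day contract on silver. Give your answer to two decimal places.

Net carry = r + u − y = 0.0193 + 0.0440 − 0.0000 = 0.0633
F = S·e^((r+u−y)T) = 28.16 · e^(0.0633 × 150/360) = 28.16 · e^0.026375
= 28.16 × 1.026726 = $28.91 per troy ounce

$28.91 per troy ounce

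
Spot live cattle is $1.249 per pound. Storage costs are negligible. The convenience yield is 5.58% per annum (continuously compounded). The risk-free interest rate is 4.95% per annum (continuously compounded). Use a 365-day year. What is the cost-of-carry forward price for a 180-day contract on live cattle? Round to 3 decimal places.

Net carry = r + u − y = 0.0495 + 0.0000 − 0.0558 = -0.0063
F = S·e^((r+u−y)T) = 1.249 · e^(-0.0063 × 180/365) = 1.249 · e^-0.003107
= 1.249 × 0.996898 = $1.245 per pound

$1.245 per pound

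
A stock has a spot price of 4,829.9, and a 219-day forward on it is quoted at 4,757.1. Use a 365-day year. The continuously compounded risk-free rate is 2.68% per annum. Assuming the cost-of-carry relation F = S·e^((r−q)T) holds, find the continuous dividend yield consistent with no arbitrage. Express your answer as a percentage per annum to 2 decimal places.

5.21%

From F = S·e^((r−q)T): (r − q) = ln(F/S)/T
ln(4757.1/4829.9) = ln(0.984927) = -0.015188
(r − q) = -0.015188 / (219/365) = -0.025313
q = r − ln(F/S)/T = 0.0268 + 0.025313 = 0.052113
q = 5.21%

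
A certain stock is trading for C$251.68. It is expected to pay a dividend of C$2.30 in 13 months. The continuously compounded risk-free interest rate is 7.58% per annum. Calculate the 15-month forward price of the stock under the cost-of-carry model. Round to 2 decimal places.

C$274.36

PV(dividends) I = 2.30·e^(−0.0758·13/12)
I = 2.1187
F = (S − I)·e^(rT) = (251.68 − 2.1187) · e^(0.0758·15/12)
= 249.5613 · e^0.094750 = 249.5613 × 1.099384 = C$274.36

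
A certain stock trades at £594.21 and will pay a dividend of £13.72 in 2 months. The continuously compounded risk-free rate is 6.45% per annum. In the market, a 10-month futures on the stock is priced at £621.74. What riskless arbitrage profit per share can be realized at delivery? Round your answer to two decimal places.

£9.04 per share

PV(dividends) I = 13.72·e^(−0.0645·2/12) = 13.5733
Fair futures F* = (S − I)·e^(rT) = (594.21 − 13.5733)·e^0.053750 = 580.6367 × 1.055221 = 612.7000
Market £621.74 > fair 612.7000: forward overpriced → cash-and-carry (borrow at r, buy the stock and collect the dividends, short the forward).
Profit at T = |F_mkt − F*| = |621.74 − 612.7000| = £9.04 per share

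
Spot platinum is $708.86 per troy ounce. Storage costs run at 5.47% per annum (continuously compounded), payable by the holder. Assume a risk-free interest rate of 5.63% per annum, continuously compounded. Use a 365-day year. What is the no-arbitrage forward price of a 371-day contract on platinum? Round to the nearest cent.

Net carry = r + u − y = 0.0563 + 0.0547 − 0.0000 = 0.1110
F = S·e^((r+u−y)T) = 708.86 · e^(0.1110 × 371/365) = 708.86 · e^0.112825
= 708.86 × 1.119436 = $793.52 per troy ounce

$793.52 per troy ounce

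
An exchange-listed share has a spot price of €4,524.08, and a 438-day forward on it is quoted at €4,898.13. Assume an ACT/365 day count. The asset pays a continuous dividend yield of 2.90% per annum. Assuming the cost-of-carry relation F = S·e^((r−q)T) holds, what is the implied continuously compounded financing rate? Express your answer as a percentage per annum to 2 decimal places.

From F = S·e^((r−q)T): (r − q) = ln(F/S)/T
ln(4898.13/4524.08) = ln(1.082680) = 0.079439
(r − q) = 0.079439 / (438/365) = 0.066199
r = ln(F/S)/T + q = 0.066199 + 0.0290 = 0.095199
r = 9.52%

9.52%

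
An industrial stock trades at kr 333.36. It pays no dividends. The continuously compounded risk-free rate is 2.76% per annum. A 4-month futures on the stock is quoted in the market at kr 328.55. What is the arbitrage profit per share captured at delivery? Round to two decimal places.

kr 7.89 per share

Fair futures: F* = S·e^(carry·T), with carry = r = 0.0276
F* = 333.36 · e^(0.0276 × 4/12) = 333.36 · e^0.009200 = 333.36 × 1.009242 = kr 336.4409
Market kr 328.55 < fair kr 336.4409: forward underpriced → reverse cash-and-carry (short spot, go long the forward).
At maturity, profit = |F_mkt − F*| = |328.55 − 336.4409| = kr 7.89 per share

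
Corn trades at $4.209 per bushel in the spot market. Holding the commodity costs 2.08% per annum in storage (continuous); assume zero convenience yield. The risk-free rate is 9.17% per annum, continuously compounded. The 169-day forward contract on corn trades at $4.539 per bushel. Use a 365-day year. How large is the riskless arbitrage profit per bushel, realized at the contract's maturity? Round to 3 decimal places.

$0.105 per bushel

Fair forward: F* = S·e^(carry·T), with carry = (r + u) = 0.0917 + 0.0208 = 0.1125
F* = 4.209 · e^(0.1125 × 169/365) = 4.209 · e^0.052089 = 4.209 × 1.053469 = $4.4341
Market $4.539 > fair $4.4341: forward overpriced → cash-and-carry (buy spot, short the forward).
At maturity, profit = |F_mkt − F*| = |4.539 − 4.4341| = $0.105 per bushel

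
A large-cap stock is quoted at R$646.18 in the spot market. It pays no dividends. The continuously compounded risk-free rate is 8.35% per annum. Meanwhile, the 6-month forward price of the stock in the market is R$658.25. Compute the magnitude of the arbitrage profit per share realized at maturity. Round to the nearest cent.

Fair forward: F* = S·e^(carry·T), with carry = r = 0.0835
F* = 646.18 · e^(0.0835 × 6/12) = 646.18 · e^0.041750 = 646.18 × 1.042634 = R$673.7292
Market R$658.25 < fair R$673.7292: forward underpriced → reverse cash-and-carry (short spot, go long the forward).
At maturity, profit = |F_mkt − F*| = |658.25 − 673.7292| = R$15.48 per share

R$15.48 per share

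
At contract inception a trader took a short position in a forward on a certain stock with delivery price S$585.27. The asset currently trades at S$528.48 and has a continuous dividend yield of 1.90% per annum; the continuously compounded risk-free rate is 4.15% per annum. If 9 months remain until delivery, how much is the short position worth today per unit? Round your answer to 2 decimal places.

Current fair forward for the remaining 9 months: F = S·e^((r − q)·T), (r − q) = 0.0415 − 0.0190 = 0.0225
F = 528.48 · e^(0.0225 × 9/12) = 528.48 × 1.017018 = 537.4737
Value of long forward = (F − K)·e^(−rT) = (537.4737 − 585.27) · e^(−0.0415·9/12)
= -47.7963 × 0.969354 = -46.33
Short position value = −(long value) = S$46.33

S$46.33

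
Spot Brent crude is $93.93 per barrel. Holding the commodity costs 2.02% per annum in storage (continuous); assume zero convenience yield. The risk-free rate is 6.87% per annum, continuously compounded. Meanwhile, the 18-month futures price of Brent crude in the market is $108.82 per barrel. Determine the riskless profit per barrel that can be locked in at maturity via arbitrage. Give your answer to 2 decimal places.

Fair futures: F* = S·e^(carry·T), with carry = (r + u) = 0.0687 + 0.0202 = 0.0889
F* = 93.93 · e^(0.0889 × 18/12) = 93.93 · e^0.133350 = 93.93 × 1.142650 = $107.3291
Market $108.82 > fair $107.3291: forward overpriced → cash-and-carry (buy spot, short the forward).
At maturity, profit = |F_mkt − F*| = |108.82 − 107.3291| = $1.49 per barrel

$1.49 per barrel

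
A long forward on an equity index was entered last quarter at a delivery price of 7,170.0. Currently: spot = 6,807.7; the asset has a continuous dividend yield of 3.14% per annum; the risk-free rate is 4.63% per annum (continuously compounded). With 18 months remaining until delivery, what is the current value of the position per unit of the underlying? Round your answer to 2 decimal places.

Current fair forward for the remaining 18 months: F = S·e^((r − q)·T), (r − q) = 0.0463 − 0.0314 = 0.0149
F = 6807.7 · e^(0.0149 × 18/12) = 6807.7 × 1.02260163 = 6961.5651
Value of long forward = (F − K)·e^(−rT) = (6961.5651 − 7170.0) · e^(−0.0463·18/12)
= -208.4349 × 0.93290678 = -194.45

-194.45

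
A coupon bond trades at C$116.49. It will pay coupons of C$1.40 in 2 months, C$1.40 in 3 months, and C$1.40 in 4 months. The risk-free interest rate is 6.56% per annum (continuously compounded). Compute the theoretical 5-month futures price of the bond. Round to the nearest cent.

C$115.47

PV(coupons) I = 1.40·e^(−0.0656·2/12) + 1.40·e^(−0.0656·3/12) + 1.40·e^(−0.0656·4/12)
I = 1.3848 + 1.3772 + 1.3697 = 4.1317
F = (S − I)·e^(rT) = (116.49 − 4.1317) · e^(0.0656·5/12)
= 112.3583 · e^0.027333 = 112.3583 × 1.027710 = C$115.47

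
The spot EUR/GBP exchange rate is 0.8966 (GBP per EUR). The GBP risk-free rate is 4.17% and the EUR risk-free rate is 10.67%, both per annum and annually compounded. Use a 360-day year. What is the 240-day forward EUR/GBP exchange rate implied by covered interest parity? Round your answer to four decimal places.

By covered interest parity, F = S · (1+r_GBP)^T / (1+r_EUR)^T
= 0.8966 × 1.027610 / 1.069925 = 0.8966 × 0.960450
F = 0.8611 GBP per EUR

0.8611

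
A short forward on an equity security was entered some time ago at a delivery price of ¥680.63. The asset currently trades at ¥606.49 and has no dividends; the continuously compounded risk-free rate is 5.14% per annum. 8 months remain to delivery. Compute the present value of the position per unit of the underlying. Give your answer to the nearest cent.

¥51.21

Current fair forward for the remaining 8 months: F = S·e^(r·T), r = 0.0514
F = 606.49 · e^(0.0514 × 8/12) = 606.49 × 1.034861 = 627.6328
Value of long forward = (F − K)·e^(−rT) = (627.6328 − 680.63) · e^(−0.0514·8/12)
= -52.9972 × 0.966314 = -51.21
Short position value = −(long value) = ¥51.21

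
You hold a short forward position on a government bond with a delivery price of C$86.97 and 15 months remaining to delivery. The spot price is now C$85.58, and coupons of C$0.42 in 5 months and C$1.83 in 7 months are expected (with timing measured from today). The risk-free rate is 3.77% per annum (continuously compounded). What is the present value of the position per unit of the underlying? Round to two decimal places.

PV(remaining coupons) I = 0.42·e^(−0.0377·5/12) + 1.83·e^(−0.0377·7/12) = 2.2036
Current forward F = (S − I)·e^(rT) = (85.58 − 2.2036)·e^(0.0377·15/12) = 83.3764 × 1.048253 = 87.3996
Value (long) = (F − K)·e^(−rT) = (87.3996 − 86.97) × 0.953968 = 0.4098
Short position value = −(long value) = -C$0.41

-C$0.41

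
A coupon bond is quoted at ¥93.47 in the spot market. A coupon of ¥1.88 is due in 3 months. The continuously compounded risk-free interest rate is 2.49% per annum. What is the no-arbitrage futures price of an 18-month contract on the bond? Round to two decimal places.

PV(coupons) I = 1.88·e^(−0.0249·3/12)
I = 1.8683
F = (S − I)·e^(rT) = (93.47 − 1.8683) · e^(0.0249·18/12)
= 91.6017 · e^0.037350 = 91.6017 × 1.038056 = ¥95.09

¥95.09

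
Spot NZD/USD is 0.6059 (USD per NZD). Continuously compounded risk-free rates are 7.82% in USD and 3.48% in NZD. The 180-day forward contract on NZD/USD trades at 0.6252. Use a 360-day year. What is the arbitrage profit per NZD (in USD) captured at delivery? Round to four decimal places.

Fair forward: F* = S·e^(carry·T), with carry = (r_USD − r_NZD) = 0.0782 − 0.0348 = 0.0434
F* = 0.6059 · e^(0.0434 × 180/360) = 0.6059 · e^0.021700 = 0.6059 × 1.021937 = 0.6192
Market 0.6252 > fair 0.6192: forward overpriced → cash-and-carry (buy spot, short the forward).
At maturity, profit = |F_mkt − F*| = |0.6252 − 0.6192| = 0.0060 per NZD (in USD)

0.0060 per NZD (in USD)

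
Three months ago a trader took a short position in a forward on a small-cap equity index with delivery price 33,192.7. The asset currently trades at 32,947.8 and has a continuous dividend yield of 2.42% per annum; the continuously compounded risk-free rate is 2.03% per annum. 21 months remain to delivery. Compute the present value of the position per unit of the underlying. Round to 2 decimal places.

452.63

Current fair forward for the remaining 21 months: F = S·e^((r − q)·T), (r − q) = 0.0203 − 0.0242 = -0.0039
F = 32947.8 · e^(-0.0039 × 21/12) = 32947.8 × 0.99319824 = 32723.6970
Value of long forward = (F − K)·e^(−rT) = (32723.6970 − 33192.7) · e^(−0.0203·21/12)
= -469.0030 × 0.96509861 = -452.63
Short position value = −(long value) = 452.63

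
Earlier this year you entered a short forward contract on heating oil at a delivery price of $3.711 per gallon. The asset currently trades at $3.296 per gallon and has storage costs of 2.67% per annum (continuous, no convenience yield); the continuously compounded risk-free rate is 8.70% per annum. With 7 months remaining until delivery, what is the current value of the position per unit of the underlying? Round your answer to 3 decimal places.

Current fair forward for the remaining 7 months: F = S·e^((r + u)·T), (r + u) = 0.0870 + 0.0267 = 0.1137
F = 3.296 · e^(0.1137 × 7/12) = 3.296 × 1.068574 = 3.5220
Value of long forward = (F − K)·e^(−rT) = (3.5220 − 3.711) · e^(−0.0870·7/12)
= -0.1890 × 0.950516 = -0.180
Short position value = −(long value) = $0.180

$0.180 per gallon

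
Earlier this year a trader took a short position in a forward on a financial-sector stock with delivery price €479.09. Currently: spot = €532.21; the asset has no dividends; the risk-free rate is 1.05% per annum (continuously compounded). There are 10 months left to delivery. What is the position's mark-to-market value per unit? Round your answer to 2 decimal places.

-€57.29

Current fair forward for the remaining 10 months: F = S·e^(r·T), r = 0.0105
F = 532.21 · e^(0.0105 × 10/12) = 532.21 × 1.008788 = 536.8871
Value of long forward = (F − K)·e^(−rT) = (536.8871 − 479.09) · e^(−0.0105·10/12)
= 57.7971 × 0.991288 = 57.29
Short position value = −(long value) = -€57.29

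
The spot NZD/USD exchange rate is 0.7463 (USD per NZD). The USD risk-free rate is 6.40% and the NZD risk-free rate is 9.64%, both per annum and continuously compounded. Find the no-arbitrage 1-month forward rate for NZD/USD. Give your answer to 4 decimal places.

0.7443

F = S·e^((r_USD − r_NZD)T) = 0.7463 · e^((0.0640 − 0.0964) × 1/12)
= 0.7463 · e^-0.002700 = 0.7463 × 0.997304
F = 0.7443 USD per NZD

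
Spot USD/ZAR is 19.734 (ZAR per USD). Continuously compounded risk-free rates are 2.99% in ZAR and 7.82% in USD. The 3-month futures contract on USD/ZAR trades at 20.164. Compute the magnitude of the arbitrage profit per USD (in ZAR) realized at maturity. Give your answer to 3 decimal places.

Fair futures: F* = S·e^(carry·T), with carry = (r_ZAR − r_USD) = 0.0299 − 0.0782 = -0.0483
F* = 19.734 · e^(-0.0483 × 3/12) = 19.734 · e^-0.012075 = 19.734 × 0.987998 = 19.4972
Market 20.164 > fair 19.4972: forward overpriced → cash-and-carry (buy spot, short the forward).
At maturity, profit = |F_mkt − F*| = |20.164 − 19.4972| = 0.667 per USD (in ZAR)

0.667 per USD (in ZAR)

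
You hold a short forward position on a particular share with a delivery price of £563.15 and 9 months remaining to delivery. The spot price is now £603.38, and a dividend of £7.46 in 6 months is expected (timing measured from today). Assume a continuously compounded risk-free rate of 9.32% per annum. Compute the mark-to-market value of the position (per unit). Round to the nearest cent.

PV(remaining dividends) I = 7.46·e^(−0.0932·6/12) = 7.1203
Current forward F = (S − I)·e^(rT) = (603.38 − 7.1203)·e^(0.0932·9/12) = 596.2597 × 1.072401 = 639.4295
Value (long) = (F − K)·e^(−rT) = (639.4295 − 563.15) × 0.932487 = 71.1296
Short position value = −(long value) = -£71.13

-£71.13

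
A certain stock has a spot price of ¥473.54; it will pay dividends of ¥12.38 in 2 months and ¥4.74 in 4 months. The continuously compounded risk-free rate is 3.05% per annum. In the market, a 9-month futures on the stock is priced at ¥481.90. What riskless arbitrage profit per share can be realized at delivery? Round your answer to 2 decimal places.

PV(dividends) I = 12.38·e^(−0.0305·2/12) + 4.74·e^(−0.0305·4/12) = 17.0093
Fair futures F* = (S − I)·e^(rT) = (473.54 − 17.0093)·e^0.022875 = 456.5307 × 1.023139 = 467.0944
Market ¥481.90 > fair 467.0944: forward overpriced → cash-and-carry (borrow at r, buy the stock and collect the dividends, short the forward).
Profit at T = |F_mkt − F*| = |481.90 − 467.0944| = ¥14.81 per share

¥14.81 per share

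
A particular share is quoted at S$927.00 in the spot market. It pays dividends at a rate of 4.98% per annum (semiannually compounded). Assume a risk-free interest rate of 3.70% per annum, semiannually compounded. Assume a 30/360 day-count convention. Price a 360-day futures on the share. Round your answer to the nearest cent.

F = S · (1+r/2)^(2T) / (1+q/2)^(2T)
= 927.00 × 1.037342 / 1.050420 = 927.00 × 0.987550
F = S$915.46

S$915.46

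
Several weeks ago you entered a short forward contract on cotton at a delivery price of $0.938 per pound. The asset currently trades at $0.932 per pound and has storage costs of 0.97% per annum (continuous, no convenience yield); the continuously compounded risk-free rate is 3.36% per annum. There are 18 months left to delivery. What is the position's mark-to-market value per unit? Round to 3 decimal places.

Current fair forward for the remaining 18 months: F = S·e^((r + u)·T), (r + u) = 0.0336 + 0.0097 = 0.0433
F = 0.932 · e^(0.0433 × 18/12) = 0.932 × 1.067106 = 0.9945
Value of long forward = (F − K)·e^(−rT) = (0.9945 − 0.938) · e^(−0.0336·18/12)
= 0.0565 × 0.950849 = 0.054
Short position value = −(long value) = -$0.054

-$0.054 per pound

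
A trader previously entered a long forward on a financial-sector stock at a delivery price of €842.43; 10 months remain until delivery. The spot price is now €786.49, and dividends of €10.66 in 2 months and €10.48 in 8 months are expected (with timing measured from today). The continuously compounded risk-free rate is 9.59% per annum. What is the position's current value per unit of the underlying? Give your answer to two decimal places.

-€11.56

PV(remaining dividends) I = 10.66·e^(−0.0959·2/12) + 10.48·e^(−0.0959·8/12) = 20.3219
Current forward F = (S − I)·e^(rT) = (786.49 − 20.3219)·e^(0.0959·10/12) = 766.1681 × 1.083197 = 829.9110
Value (long) = (F − K)·e^(−rT) = (829.9110 − 842.43) × 0.923193 = -11.5575
Value = -€11.56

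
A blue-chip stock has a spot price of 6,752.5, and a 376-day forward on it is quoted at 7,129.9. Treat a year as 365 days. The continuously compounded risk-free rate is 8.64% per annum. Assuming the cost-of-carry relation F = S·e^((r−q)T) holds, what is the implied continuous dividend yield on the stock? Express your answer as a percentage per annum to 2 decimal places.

From F = S·e^((r−q)T): (r − q) = ln(F/S)/T
ln(7129.9/6752.5) = ln(1.055890) = 0.054384
(r − q) = 0.054384 / (376/365) = 0.052793
q = r − ln(F/S)/T = 0.0864 − 0.052793 = 0.033607
q = 3.36%

3.36%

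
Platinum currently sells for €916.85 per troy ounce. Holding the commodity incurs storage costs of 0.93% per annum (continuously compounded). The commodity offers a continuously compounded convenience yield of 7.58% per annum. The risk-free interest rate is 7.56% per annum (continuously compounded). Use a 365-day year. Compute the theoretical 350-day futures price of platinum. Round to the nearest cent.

Net carry = r + u − y = 0.0756 + 0.0093 − 0.0758 = 0.0091
F = S·e^((r+u−y)T) = 916.85 · e^(0.0091 × 350/365) = 916.85 · e^0.008726
= 916.85 × 1.008764 = €924.89 per troy ounce

€924.89 per troy ounce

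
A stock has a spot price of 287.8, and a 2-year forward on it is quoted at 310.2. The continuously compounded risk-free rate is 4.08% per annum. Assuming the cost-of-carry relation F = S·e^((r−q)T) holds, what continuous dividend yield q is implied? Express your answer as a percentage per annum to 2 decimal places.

From F = S·e^((r−q)T): (r − q) = ln(F/S)/T
ln(310.2/287.8) = ln(1.077832) = 0.074952
(r − q) = 0.074952 / (2) = 0.037476
q = r − ln(F/S)/T = 0.0408 − 0.037476 = 0.003324
q = 0.33%

0.33%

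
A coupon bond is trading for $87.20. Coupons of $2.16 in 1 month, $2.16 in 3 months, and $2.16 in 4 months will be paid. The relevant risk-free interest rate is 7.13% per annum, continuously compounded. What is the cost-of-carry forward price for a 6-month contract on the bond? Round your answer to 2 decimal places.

PV(coupons) I = 2.16·e^(−0.0713·1/12) + 2.16·e^(−0.0713·3/12) + 2.16·e^(−0.0713·4/12)
I = 2.1472 + 2.1218 + 2.1093 = 6.3783
F = (S − I)·e^(rT) = (87.20 − 6.3783) · e^(0.0713·6/12)
= 80.8217 · e^0.035650 = 80.8217 × 1.036293 = $83.75

$83.75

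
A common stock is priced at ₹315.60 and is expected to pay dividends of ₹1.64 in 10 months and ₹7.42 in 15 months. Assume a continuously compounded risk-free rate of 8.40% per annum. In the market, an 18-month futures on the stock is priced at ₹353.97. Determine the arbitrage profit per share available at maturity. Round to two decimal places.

₹5.30 per share

PV(dividends) I = 1.64·e^(−0.0840·10/12) + 7.42·e^(−0.0840·15/12) = 8.2095
Fair futures F* = (S − I)·e^(rT) = (315.60 − 8.2095)·e^0.126000 = 307.3905 × 1.134282 = 348.6675
Market ₹353.97 > fair 348.6675: forward overpriced → cash-and-carry (borrow at r, buy the stock and collect the dividends, short the forward).
Profit at T = |F_mkt − F*| = |353.97 − 348.6675| = ₹5.30 per share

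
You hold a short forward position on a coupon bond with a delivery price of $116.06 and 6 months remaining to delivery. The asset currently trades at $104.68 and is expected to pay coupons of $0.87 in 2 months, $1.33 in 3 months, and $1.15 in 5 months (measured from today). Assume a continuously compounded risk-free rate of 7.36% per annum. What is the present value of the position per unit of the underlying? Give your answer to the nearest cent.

PV(remaining coupons) I = 0.87·e^(−0.0736·2/12) + 1.33·e^(−0.0736·3/12) + 1.15·e^(−0.0736·5/12) = 3.2804
Current forward F = (S − I)·e^(rT) = (104.68 − 3.2804)·e^(0.0736·6/12) = 101.3996 × 1.037486 = 105.2007
Value (long) = (F − K)·e^(−rT) = (105.2007 − 116.06) × 0.963869 = -10.4669
Short position value = −(long value) = $10.47

$10.47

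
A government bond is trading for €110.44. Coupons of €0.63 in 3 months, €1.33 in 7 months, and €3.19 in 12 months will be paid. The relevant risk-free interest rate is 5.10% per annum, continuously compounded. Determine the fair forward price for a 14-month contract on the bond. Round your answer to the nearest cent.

€111.96

PV(coupons) I = 0.63·e^(−0.0510·3/12) + 1.33·e^(−0.0510·7/12) + 3.19·e^(−0.0510·12/12)
I = 0.6220 + 1.2910 + 3.0314 = 4.9444
F = (S − I)·e^(rT) = (110.44 − 4.9444) · e^(0.0510·14/12)
= 105.4956 · e^0.059500 = 105.4956 × 1.061306 = €111.96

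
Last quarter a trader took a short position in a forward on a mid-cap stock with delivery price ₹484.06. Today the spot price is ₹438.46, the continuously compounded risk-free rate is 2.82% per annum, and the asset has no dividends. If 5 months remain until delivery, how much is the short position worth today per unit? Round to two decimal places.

Current fair forward for the remaining 5 months: F = S·e^(r·T), r = 0.0282
F = 438.46 · e^(0.0282 × 5/12) = 438.46 × 1.011819 = 443.6422
Value of long forward = (F − K)·e^(−rT) = (443.6422 − 484.06) · e^(−0.0282·5/12)
= -40.4178 × 0.988319 = -39.95
Short position value = −(long value) = ₹39.95

₹39.95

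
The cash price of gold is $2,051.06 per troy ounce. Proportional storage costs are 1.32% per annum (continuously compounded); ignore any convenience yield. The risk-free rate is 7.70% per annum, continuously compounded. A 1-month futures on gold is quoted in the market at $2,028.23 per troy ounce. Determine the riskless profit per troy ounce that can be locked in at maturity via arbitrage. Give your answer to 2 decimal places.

Fair futures: F* = S·e^(carry·T), with carry = (r + u) = 0.0770 + 0.0132 = 0.0902
F* = 2051.06 · e^(0.0902 × 1/12) = 2051.06 · e^0.00751667 = 2051.06 × 1.00754499 = $2066.5352
Market $2028.23 < fair $2066.5352: forward underpriced → reverse cash-and-carry (short spot, go long the forward).
At maturity, profit = |F_mkt − F*| = |2028.23 − 2066.5352| = $38.31 per troy ounce

$38.31 per troy ounce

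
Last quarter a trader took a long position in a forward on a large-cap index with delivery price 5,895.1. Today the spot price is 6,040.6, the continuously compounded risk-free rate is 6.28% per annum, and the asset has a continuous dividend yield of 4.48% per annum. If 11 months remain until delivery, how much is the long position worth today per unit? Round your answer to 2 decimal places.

232.24

Current fair forward for the remaining 11 months: F = S·e^((r − q)·T), (r − q) = 0.0628 − 0.0448 = 0.0180
F = 6040.6 · e^(0.0180 × 11/12) = 6040.6 × 1.01663688 = 6141.0967
Value of long forward = (F − K)·e^(−rT) = (6141.0967 − 5895.1) · e^(−0.0628·11/12)
= 245.9967 × 0.94405895 = 232.24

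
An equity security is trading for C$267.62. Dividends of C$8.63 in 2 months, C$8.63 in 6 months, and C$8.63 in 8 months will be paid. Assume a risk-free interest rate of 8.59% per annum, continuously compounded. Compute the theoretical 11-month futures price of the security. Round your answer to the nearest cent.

PV(dividends) I = 8.63·e^(−0.0859·2/12) + 8.63·e^(−0.0859·6/12) + 8.63·e^(−0.0859·8/12)
I = 8.5073 + 8.2672 + 8.1497 = 24.9242
F = (S − I)·e^(rT) = (267.62 − 24.9242) · e^(0.0859·11/12)
= 242.6958 · e^0.078742 = 242.6958 × 1.081925 = C$262.58

C$262.58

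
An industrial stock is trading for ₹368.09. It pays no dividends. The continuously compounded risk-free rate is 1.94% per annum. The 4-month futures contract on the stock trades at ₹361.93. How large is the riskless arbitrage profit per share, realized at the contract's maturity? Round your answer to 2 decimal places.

Fair futures: F* = S·e^(carry·T), with carry = r = 0.0194
F* = 368.09 · e^(0.0194 × 4/12) = 368.09 · e^0.006467 = 368.09 × 1.006488 = ₹370.4782
Market ₹361.93 < fair ₹370.4782: forward underpriced → reverse cash-and-carry (short spot, go long the forward).
At maturity, profit = |F_mkt − F*| = |361.93 − 370.4782| = ₹8.55 per share

₹8.55 per share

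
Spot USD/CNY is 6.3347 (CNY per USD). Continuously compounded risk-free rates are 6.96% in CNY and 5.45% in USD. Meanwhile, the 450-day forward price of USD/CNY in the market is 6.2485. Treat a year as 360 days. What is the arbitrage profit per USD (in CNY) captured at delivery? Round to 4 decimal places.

0.2069 per USD (in CNY)

Fair forward: F* = S·e^(carry·T), with carry = (r_CNY − r_USD) = 0.0696 − 0.0545 = 0.0151
F* = 6.3347 · e^(0.0151 × 450/360) = 6.3347 · e^0.018875 = 6.3347 × 1.019054 = 6.4554
Market 6.2485 < fair 6.4554: forward underpriced → reverse cash-and-carry (short spot, go long the forward).
At maturity, profit = |F_mkt − F*| = |6.2485 − 6.4554| = 0.2069 per USD (in CNY)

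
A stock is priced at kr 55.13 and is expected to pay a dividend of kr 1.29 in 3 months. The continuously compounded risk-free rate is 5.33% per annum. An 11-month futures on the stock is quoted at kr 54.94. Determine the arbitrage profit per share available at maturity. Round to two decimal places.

PV(dividends) I = 1.29·e^(−0.0533·3/12) = 1.2729
Fair futures F* = (S − I)·e^(rT) = (55.13 − 1.2729)·e^0.048858 = 53.8571 × 1.050071 = 56.5538
Market kr 54.94 < fair 56.5538: forward underpriced → reverse cash-and-carry (short the stock, invest proceeds at r, pay the dividends, go long the forward).
Profit at T = |F_mkt − F*| = |54.94 − 56.5538| = kr 1.61 per share

kr 1.61 per share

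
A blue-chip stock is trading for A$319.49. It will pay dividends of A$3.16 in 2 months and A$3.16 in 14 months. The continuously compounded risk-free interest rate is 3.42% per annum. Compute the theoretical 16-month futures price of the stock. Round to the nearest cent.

A$327.93

PV(dividends) I = 3.16·e^(−0.0342·2/12) + 3.16·e^(−0.0342·14/12)
I = 3.1420 + 3.0364 = 6.1784
F = (S − I)·e^(rT) = (319.49 − 6.1784) · e^(0.0342·16/12)
= 313.3116 · e^0.045600 = 313.3116 × 1.046656 = A$327.93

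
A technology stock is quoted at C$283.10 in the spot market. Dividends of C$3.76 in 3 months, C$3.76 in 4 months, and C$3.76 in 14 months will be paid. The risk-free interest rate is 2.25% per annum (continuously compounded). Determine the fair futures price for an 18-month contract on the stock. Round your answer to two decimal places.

PV(dividends) I = 3.76·e^(−0.0225·3/12) + 3.76·e^(−0.0225·4/12) + 3.76·e^(−0.0225·14/12)
I = 3.7389 + 3.7319 + 3.6626 = 11.1334
F = (S − I)·e^(rT) = (283.10 − 11.1334) · e^(0.0225·18/12)
= 271.9666 · e^0.033750 = 271.9666 × 1.034326 = C$281.30

C$281.30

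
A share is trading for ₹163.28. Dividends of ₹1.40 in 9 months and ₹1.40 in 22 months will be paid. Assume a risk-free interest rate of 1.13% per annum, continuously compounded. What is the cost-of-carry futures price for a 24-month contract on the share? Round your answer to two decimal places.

₹164.19

PV(dividends) I = 1.40·e^(−0.0113·9/12) + 1.40·e^(−0.0113·22/12)
I = 1.3882 + 1.3713 = 2.7595
F = (S − I)·e^(rT) = (163.28 − 2.7595) · e^(0.0113·24/12)
= 160.5205 · e^0.022600 = 160.5205 × 1.022857 = ₹164.19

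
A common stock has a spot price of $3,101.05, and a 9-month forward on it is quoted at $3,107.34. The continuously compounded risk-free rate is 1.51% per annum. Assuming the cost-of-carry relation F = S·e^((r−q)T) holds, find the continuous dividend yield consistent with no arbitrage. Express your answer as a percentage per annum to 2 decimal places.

1.24%

From F = S·e^((r−q)T): (r − q) = ln(F/S)/T
ln(3107.34/3101.05) = ln(1.002028) = 0.002026
(r − q) = 0.002026 / (9/12) = 0.002701
q = r − ln(F/S)/T = 0.0151 − 0.002701 = 0.012399
q = 1.24%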